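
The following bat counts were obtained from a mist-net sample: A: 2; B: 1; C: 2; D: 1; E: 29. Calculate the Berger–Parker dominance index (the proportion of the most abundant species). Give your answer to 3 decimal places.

Total N = 2+1+2+1+29 = 35, so the proportions are 0.05714, 0.02857, 0.05714, 0.02857, 0.82857 (working shown to 5 dp, full precision carried).
The largest proportion is 0.82857, i.e. d = 0.829 to 3 decimal places.

0.829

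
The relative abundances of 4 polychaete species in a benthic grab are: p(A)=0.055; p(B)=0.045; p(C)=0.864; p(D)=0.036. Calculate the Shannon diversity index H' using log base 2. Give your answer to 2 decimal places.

Each pᵢ log₂ pᵢ term (working shown to 4 dp, full precision carried): 0.055×(-4.1844)=-0.2301, 0.045×(-4.4739)=-0.2013, 0.864×(-0.2109)=-0.1822, 0.036×(-4.7959)=-0.1727.
Sum = -0.7863, so H' = 0.79.

0.79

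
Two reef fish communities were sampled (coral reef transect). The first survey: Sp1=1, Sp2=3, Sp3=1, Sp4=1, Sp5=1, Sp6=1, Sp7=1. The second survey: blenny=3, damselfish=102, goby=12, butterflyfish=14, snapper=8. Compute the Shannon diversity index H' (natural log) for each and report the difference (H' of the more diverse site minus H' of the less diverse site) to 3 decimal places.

The first survey: N=9, proportions 0.11111, 0.33333, 0.11111, 0.11111, 0.11111, 0.11111, 0.11111, giving H' = 1.83102 (working shown to 5 dp, full precision carried).
The second survey: N=139, proportions 0.02158, 0.73381, 0.08633, 0.10072, 0.05755, giving H' = 0.91689.
Difference = |1.83102 − 0.91689| = 0.91413, i.e. 0.914 to 3 decimal places.

0.914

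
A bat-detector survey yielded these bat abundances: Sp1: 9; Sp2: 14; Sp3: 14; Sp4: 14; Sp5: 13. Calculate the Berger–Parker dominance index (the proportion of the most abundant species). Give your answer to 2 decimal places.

0.22

Total N = 9+14+14+14+13 = 64, so the proportions are 0.1406, 0.2188, 0.2188, 0.2188, 0.2031 (working shown to 4 dp, full precision carried).
The largest proportion is 0.2188, i.e. d = 0.22 to 2 decimal places.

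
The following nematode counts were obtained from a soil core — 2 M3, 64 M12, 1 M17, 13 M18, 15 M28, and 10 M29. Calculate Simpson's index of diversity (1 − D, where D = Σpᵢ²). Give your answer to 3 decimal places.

0.583

Total N = 2+64+1+13+15+10 = 105, so the proportions are 0.01905, 0.60952, 0.00952, 0.12381, 0.14286, 0.09524 (working shown to 5 dp, full precision carried).
D = 0.01905² + 0.60952² + 0.00952² + 0.12381² + 0.14286² + 0.09524² = 0.00036 + 0.37152 + 0.00009 + 0.01533 + 0.02041 + 0.00907 = 0.41678.
So 1 − D = 0.58322, i.e. 0.583 to 3 decimal places.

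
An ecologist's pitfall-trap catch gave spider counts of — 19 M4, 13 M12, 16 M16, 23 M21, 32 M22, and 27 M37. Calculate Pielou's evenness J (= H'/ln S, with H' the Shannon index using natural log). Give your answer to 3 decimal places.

0.975

Total N = 19+13+16+23+32+27 = 130, so the proportions are 0.14615, 0.1, 0.12308, 0.17692, 0.24615, 0.20769 (working shown to 5 dp, full precision carried).
H' = −Σ pᵢ ln pᵢ = −((-0.28107) + (-0.23026) + (-0.25784) + (-0.30644) + (-0.34506) + (-0.32643)) = 1.74709.
With S = 6 species, ln S = 1.79176, so J = 1.74709/1.79176 = 0.97507, i.e. 0.975 to 3 decimal places.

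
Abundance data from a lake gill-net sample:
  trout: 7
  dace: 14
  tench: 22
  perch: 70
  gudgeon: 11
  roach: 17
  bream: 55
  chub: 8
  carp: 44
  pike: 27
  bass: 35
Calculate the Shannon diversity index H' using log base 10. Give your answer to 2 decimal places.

0.94

Total N = 7+14+22+70+11+17+55+8+44+27+35 = 310, so the proportions are 0.0226, 0.0452, 0.071, 0.2258, 0.0355, 0.0548, 0.1774, 0.0258, 0.1419, 0.0871, 0.1129 (working shown to 4 dp, full precision carried).
Each pᵢ log₁₀ pᵢ term: 0.0226×(-1.6463)=-0.0372, 0.0452×(-1.3452)=-0.0608, 0.071×(-1.1489)=-0.0815, 0.2258×(-0.6463)=-0.1459, 0.0355×(-1.4500)=-0.0515, 0.0548×(-1.2609)=-0.0691, 0.1774×(-0.7510)=-0.1332, 0.0258×(-1.5883)=-0.0410, 0.1419×(-0.8479)=-0.1203, 0.0871×(-1.0600)=-0.0923, 0.1129×(-0.9473)=-0.1070.
Sum = -0.9398, so H' = 0.94.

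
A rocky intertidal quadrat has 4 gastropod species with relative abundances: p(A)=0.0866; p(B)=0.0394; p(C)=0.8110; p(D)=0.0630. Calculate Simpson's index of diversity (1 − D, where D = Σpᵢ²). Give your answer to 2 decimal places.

0.33

D = 0.0866² + 0.0394² + 0.811² + 0.063² = 0.0075 + 0.0016 + 0.6577 + 0.0040 = 0.6707 (working shown to 4 dp, full precision carried).
So 1 − D = 0.3293, i.e. 0.33 to 2 decimal places.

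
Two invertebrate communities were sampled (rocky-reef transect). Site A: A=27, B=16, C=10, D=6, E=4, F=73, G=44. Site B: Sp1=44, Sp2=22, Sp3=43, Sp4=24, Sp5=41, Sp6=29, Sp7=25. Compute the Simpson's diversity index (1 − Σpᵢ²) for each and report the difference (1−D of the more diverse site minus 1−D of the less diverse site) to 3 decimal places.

0.106

Site A: N=180, proportions 0.15, 0.08889, 0.05556, 0.03333, 0.02222, 0.40556, 0.24444, giving 1−D = 0.74068 (working shown to 5 dp, full precision carried).
Site B: N=228, proportions 0.19298, 0.09649, 0.1886, 0.10526, 0.17982, 0.12719, 0.10965, giving 1−D = 0.84626.
Difference = |0.74068 − 0.84626| = 0.10558, i.e. 0.106 to 3 decimal places.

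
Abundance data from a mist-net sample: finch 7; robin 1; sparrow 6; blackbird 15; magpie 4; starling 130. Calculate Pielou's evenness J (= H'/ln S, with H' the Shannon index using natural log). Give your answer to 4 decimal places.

Total N = 7+1+6+15+4+130 = 163, so the proportions are 0.042945, 0.006135, 0.03681, 0.092025, 0.02454, 0.797546 (working shown to 6 dp, full precision carried).
H' = −Σ pᵢ ln pᵢ = −((-0.135183) + (-0.031250) + (-0.121546) + (-0.219543) + (-0.090981) + (-0.180417)) = 0.778920.
With S = 6 species, ln S = 1.791759, so J = 0.778920/1.791759 = 0.434723, i.e. 0.4347 to 4 decimal places.

0.4347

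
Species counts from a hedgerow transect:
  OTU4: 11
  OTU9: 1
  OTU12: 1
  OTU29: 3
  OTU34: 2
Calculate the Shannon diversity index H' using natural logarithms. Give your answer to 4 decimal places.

1.1649

Total N = 11+1+1+3+2 = 18, so the proportions are 0.611111, 0.055556, 0.055556, 0.166667, 0.111111 (working shown to 6 dp, full precision carried).
Each pᵢ ln pᵢ term: 0.611111×(-0.492476)=-0.300958, 0.055556×(-2.890372)=-0.160576, 0.055556×(-2.890372)=-0.160576, 0.166667×(-1.791759)=-0.298627, 0.111111×(-2.197225)=-0.244136.
Sum = -1.164873, so H' = 1.1649.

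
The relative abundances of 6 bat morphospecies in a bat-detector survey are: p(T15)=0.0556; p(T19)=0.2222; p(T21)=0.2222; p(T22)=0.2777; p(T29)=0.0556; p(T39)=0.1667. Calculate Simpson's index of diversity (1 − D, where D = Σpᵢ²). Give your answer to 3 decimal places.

0.790

D = 0.0556² + 0.2222² + 0.2222² + 0.2777² + 0.0556² + 0.1667² = 0.00309 + 0.04937 + 0.04937 + 0.07712 + 0.00309 + 0.02779 = 0.20983 (working shown to 5 dp, full precision carried).
So 1 − D = 0.79017, i.e. 0.790 to 3 decimal places.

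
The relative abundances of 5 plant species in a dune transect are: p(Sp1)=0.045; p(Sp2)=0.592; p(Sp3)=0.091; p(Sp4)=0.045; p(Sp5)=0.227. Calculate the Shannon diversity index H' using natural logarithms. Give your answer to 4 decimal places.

1.1442

Each pᵢ ln pᵢ term (working shown to 6 dp, full precision carried): 0.045×(-3.101093)=-0.139549, 0.592×(-0.524249)=-0.310355, 0.091×(-2.396896)=-0.218118, 0.045×(-3.101093)=-0.139549, 0.227×(-1.482805)=-0.336597.
Sum = -1.144168, so H' = 1.1442.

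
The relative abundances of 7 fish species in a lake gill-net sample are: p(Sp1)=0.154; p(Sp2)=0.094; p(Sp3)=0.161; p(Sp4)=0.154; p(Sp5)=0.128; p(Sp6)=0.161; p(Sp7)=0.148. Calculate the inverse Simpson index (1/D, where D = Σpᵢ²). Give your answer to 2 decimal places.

D = 0.154² + 0.094² + 0.161² + 0.154² + 0.128² + 0.161² + 0.148² = 0.023716 + 0.008836 + 0.025921 + 0.023716 + 0.016384 + 0.025921 + 0.021904 = 0.146398 (working shown to 6 dp, full precision carried).
So 1/D = 6.8307, i.e. 6.83 to 2 decimal places.

6.83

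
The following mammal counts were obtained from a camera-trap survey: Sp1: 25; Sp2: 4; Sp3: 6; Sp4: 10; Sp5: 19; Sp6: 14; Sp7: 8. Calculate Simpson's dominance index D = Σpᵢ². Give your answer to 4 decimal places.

Total N = 25+4+6+10+19+14+8 = 86, so the proportions are 0.290698, 0.046512, 0.069767, 0.116279, 0.22093, 0.162791, 0.093023 (working shown to 6 dp, full precision carried).
D = 0.290698² + 0.046512² + 0.069767² + 0.116279² + 0.22093² + 0.162791² + 0.093023² = 0.084505 + 0.002163 + 0.004867 + 0.013521 + 0.048810 + 0.026501 + 0.008653 = 0.189021.
To 4 decimal places, D = 0.1890.

0.1890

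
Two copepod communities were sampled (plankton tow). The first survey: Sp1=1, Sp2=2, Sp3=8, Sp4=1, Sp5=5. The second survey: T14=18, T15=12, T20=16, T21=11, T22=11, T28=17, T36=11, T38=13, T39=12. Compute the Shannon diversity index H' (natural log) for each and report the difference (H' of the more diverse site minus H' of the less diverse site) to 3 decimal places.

0.879

The first survey: N=17, proportions 0.05882, 0.11765, 0.47059, 0.05882, 0.29412, giving H' = 1.29974 (working shown to 5 dp, full precision carried).
The second survey: N=121, proportions 0.14876, 0.09917, 0.13223, 0.09091, 0.09091, 0.1405, 0.09091, 0.10744, 0.09917, giving H' = 2.17872.
Difference = |1.29974 − 2.17872| = 0.87898, i.e. 0.879 to 3 decimal places.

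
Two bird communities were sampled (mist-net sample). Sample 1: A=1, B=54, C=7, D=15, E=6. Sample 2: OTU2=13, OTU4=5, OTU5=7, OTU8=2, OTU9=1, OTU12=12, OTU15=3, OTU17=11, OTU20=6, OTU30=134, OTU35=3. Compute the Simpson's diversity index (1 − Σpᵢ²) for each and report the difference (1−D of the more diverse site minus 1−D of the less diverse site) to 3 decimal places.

Sample 1: N=83, proportions 0.01205, 0.6506, 0.08434, 0.18072, 0.07229, giving 1−D = 0.53157 (working shown to 5 dp, full precision carried).
Sample 2: N=197, proportions 0.06599, 0.02538, 0.03553, 0.01015, 0.00508, 0.06091, 0.01523, 0.05584, 0.03046, 0.6802, 0.01523, giving 1−D = 0.52271.
Difference = |0.53157 − 0.52271| = 0.00886, i.e. 0.009 to 3 decimal places.

0.009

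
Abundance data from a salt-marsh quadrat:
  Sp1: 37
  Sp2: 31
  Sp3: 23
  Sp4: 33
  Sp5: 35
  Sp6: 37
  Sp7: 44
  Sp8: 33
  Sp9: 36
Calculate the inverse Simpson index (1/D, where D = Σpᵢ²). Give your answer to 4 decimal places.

Total N = 37+31+23+33+35+37+44+33+36 = 309, so the proportions are 0.1197411, 0.10032362, 0.07443366, 0.10679612, 0.11326861, 0.1197411, 0.14239482, 0.10679612, 0.11650485 (working shown to 8 dp, full precision carried).
D = 0.1197411² + 0.10032362² + 0.07443366² + 0.10679612² + 0.11326861² + 0.1197411² + 0.14239482² + 0.10679612² + 0.11650485² = 0.01433793 + 0.01006483 + 0.00554037 + 0.01140541 + 0.01282978 + 0.01433793 + 0.02027629 + 0.01140541 + 0.01357338 = 0.11377133.
So 1/D = 8.789561, i.e. 8.7896 to 4 decimal places.

8.7896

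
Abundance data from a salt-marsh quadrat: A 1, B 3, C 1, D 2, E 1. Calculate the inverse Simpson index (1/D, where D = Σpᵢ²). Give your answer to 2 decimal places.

4.00

Total N = 1+3+1+2+1 = 8, so the proportions are 0.125, 0.375, 0.125, 0.25, 0.125 (working shown to 6 dp, full precision carried).
D = 0.125² + 0.375² + 0.125² + 0.25² + 0.125² = 0.015625 + 0.140625 + 0.015625 + 0.062500 + 0.015625 = 0.250000.
So 1/D = 4.0000, i.e. 4.00 to 2 decimal places.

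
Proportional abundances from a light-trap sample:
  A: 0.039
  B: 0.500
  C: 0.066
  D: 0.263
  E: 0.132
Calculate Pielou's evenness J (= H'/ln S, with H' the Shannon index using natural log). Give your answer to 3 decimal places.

H' = −Σ pᵢ ln pᵢ = −((-0.12652) + (-0.34657) + (-0.17939) + (-0.35126) + (-0.26729)) = 1.27105 (working shown to 5 dp, full precision carried).
With S = 5 species, ln S = 1.60944, so J = 1.27105/1.60944 = 0.78975, i.e. 0.790 to 3 decimal places.

0.790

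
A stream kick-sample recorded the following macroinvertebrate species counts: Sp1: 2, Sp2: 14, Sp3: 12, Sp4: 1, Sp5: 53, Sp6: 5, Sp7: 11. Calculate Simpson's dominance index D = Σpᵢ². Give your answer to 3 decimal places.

Total N = 2+14+12+1+53+5+11 = 98, so the proportions are 0.02041, 0.14286, 0.12245, 0.0102, 0.54082, 0.05102, 0.11224 (working shown to 5 dp, full precision carried).
D = 0.02041² + 0.14286² + 0.12245² + 0.0102² + 0.54082² + 0.05102² + 0.11224² = 0.00042 + 0.02041 + 0.01499 + 0.00010 + 0.29248 + 0.00260 + 0.01260 = 0.34361.
To 3 decimal places, D = 0.344.

0.344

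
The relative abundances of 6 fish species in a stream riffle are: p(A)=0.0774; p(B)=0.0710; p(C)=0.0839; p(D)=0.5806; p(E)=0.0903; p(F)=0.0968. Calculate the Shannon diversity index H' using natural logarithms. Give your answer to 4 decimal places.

Each pᵢ ln pᵢ term (working shown to 6 dp, full precision carried): 0.0774×(-2.558768)=-0.198049, 0.071×(-2.645075)=-0.187800, 0.0839×(-2.478130)=-0.207915, 0.5806×(-0.543693)=-0.315668, 0.0903×(-2.404618)=-0.217137, 0.0968×(-2.335108)=-0.226038.
Sum = -1.352608, so H' = 1.3526.

1.3526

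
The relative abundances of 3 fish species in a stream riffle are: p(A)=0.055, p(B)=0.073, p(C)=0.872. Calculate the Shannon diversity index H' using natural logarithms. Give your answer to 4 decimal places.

Each pᵢ ln pᵢ term (working shown to 6 dp, full precision carried): 0.055×(-2.900422)=-0.159523, 0.073×(-2.617296)=-0.191063, 0.872×(-0.136966)=-0.119434.
Sum = -0.470020, so H' = 0.4700.

0.4700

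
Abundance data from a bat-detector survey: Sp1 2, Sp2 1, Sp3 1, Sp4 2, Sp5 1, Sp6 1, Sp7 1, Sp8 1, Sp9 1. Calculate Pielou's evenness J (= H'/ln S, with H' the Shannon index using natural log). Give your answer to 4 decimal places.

0.9766

Total N = 2+1+1+2+1+1+1+1+1 = 11, so the proportions are 0.181818, 0.090909, 0.090909, 0.181818, 0.090909, 0.090909, 0.090909, 0.090909, 0.090909 (working shown to 6 dp, full precision carried).
H' = −Σ pᵢ ln pᵢ = −((-0.309954) + (-0.217990) + (-0.217990) + (-0.309954) + (-0.217990) + (-0.217990) + (-0.217990) + (-0.217990) + (-0.217990)) = 2.145842.
With S = 9 species, ln S = 2.197225, so J = 2.145842/2.197225 = 0.976615, i.e. 0.9766 to 4 decimal places.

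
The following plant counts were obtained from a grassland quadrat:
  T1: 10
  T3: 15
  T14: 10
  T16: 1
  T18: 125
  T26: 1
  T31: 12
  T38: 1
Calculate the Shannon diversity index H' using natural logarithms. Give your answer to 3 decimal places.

1.050

Total N = 10+15+10+1+125+1+12+1 = 175, so the proportions are 0.05714, 0.08571, 0.05714, 0.00571, 0.71429, 0.00571, 0.06857, 0.00571 (working shown to 5 dp, full precision carried).
Each pᵢ ln pᵢ term: 0.05714×(-2.86220)=-0.16355, 0.08571×(-2.45674)=-0.21058, 0.05714×(-2.86220)=-0.16355, 0.00571×(-5.16479)=-0.02951, 0.71429×(-0.33647)=-0.24034, 0.00571×(-5.16479)=-0.02951, 0.06857×(-2.67988)=-0.18376, 0.00571×(-5.16479)=-0.02951.
Sum = -1.05033, so H' = 1.050.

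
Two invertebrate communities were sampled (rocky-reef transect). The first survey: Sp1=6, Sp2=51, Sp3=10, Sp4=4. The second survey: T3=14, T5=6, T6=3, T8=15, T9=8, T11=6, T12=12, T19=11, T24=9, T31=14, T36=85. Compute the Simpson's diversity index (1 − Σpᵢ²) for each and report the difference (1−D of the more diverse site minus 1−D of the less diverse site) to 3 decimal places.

0.297

The first survey: N=71, proportions 0.08451, 0.71831, 0.14085, 0.05634, giving 1−D = 0.45388 (working shown to 5 dp, full precision carried).
The second survey: N=183, proportions 0.0765, 0.03279, 0.01639, 0.08197, 0.04372, 0.03279, 0.06557, 0.06011, 0.04918, 0.0765, 0.46448, giving 1−D = 0.75117.
Difference = |0.45388 − 0.75117| = 0.29729, i.e. 0.297 to 3 decimal places.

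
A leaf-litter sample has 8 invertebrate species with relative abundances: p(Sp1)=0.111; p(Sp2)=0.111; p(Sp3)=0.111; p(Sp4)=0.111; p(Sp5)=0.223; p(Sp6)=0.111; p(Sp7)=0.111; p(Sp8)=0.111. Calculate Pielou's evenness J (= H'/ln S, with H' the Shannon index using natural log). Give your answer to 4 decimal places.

H' = −Σ pᵢ ln pᵢ = −((-0.244003) + (-0.244003) + (-0.244003) + (-0.244003) + (-0.334630) + (-0.244003) + (-0.244003) + (-0.244003)) = 2.042651 (working shown to 6 dp, full precision carried).
With S = 8 species, ln S = 2.079442, so J = 2.042651/2.079442 = 0.982307, i.e. 0.9823 to 4 decimal places.

0.9823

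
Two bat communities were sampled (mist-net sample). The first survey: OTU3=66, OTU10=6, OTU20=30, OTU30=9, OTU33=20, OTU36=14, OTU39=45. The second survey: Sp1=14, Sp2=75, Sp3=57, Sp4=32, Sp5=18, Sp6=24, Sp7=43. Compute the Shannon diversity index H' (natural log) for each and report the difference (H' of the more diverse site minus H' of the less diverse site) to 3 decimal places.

0.117

The first survey: N=190, proportions 0.34737, 0.03158, 0.15789, 0.04737, 0.10526, 0.07368, 0.23684, giving H' = 1.68260 (working shown to 5 dp, full precision carried).
The second survey: N=263, proportions 0.05323, 0.28517, 0.21673, 0.12167, 0.06844, 0.09125, 0.1635, giving H' = 1.79973.
Difference = |1.68260 − 1.79973| = 0.11713, i.e. 0.117 to 3 decimal places.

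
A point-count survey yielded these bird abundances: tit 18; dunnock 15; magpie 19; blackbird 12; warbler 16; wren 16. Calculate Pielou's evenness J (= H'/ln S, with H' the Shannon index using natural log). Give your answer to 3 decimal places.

0.994

Total N = 18+15+19+12+16+16 = 96, so the proportions are 0.1875, 0.15625, 0.19792, 0.125, 0.16667, 0.16667 (working shown to 5 dp, full precision carried).
H' = −Σ pᵢ ln pᵢ = −((-0.31387) + (-0.29005) + (-0.32061) + (-0.25993) + (-0.29863) + (-0.29863)) = 1.78171.
With S = 6 species, ln S = 1.79176, so J = 1.78171/1.79176 = 0.99439, i.e. 0.994 to 3 decimal places.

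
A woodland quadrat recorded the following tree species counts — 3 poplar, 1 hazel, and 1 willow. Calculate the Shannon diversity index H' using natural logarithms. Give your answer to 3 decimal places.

Total N = 3+1+1 = 5, so the proportions are 0.6, 0.2, 0.2 (working shown to 5 dp, full precision carried).
Each pᵢ ln pᵢ term: 0.6×(-0.51083)=-0.30650, 0.2×(-1.60944)=-0.32189, 0.2×(-1.60944)=-0.32189.
Sum = -0.95027, so H' = 0.950.

0.950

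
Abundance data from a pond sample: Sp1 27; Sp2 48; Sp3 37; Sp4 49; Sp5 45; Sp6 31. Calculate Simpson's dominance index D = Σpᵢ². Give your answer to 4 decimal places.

Total N = 27+48+37+49+45+31 = 237, so the proportions are 0.113924, 0.202532, 0.156118, 0.206751, 0.189873, 0.130802 (working shown to 6 dp, full precision carried).
D = 0.113924² + 0.202532² + 0.156118² + 0.206751² + 0.189873² + 0.130802² = 0.012979 + 0.041019 + 0.024373 + 0.042746 + 0.036052 + 0.017109 = 0.174278.
To 4 decimal places, D = 0.1743.

0.1743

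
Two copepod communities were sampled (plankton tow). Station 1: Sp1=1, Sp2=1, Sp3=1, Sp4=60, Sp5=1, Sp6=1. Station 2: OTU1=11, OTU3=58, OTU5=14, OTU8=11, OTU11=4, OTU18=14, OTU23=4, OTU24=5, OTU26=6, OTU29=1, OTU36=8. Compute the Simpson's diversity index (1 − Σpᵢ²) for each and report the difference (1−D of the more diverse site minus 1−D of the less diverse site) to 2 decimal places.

0.63

Station 1: N=65, proportions 0.0154, 0.0154, 0.0154, 0.9231, 0.0154, 0.0154, giving 1−D = 0.1467 (working shown to 4 dp, full precision carried).
Station 2: N=136, proportions 0.0809, 0.4265, 0.1029, 0.0809, 0.0294, 0.1029, 0.0294, 0.0368, 0.0441, 0.0074, 0.0588, giving 1−D = 0.7753.
Difference = |0.1467 − 0.7753| = 0.6286, i.e. 0.63 to 2 decimal places.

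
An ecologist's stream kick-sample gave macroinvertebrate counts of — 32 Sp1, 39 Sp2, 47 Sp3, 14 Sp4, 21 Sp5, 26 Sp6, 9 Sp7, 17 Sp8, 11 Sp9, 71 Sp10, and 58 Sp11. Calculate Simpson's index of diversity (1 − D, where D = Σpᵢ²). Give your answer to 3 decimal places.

0.874

Total N = 32+39+47+14+21+26+9+17+11+71+58 = 345, so the proportions are 0.09275, 0.11304, 0.13623, 0.04058, 0.06087, 0.07536, 0.02609, 0.04928, 0.03188, 0.2058, 0.16812 (working shown to 5 dp, full precision carried).
D = 0.09275² + 0.11304² + 0.13623² + 0.04058² + 0.06087² + 0.07536² + 0.02609² + 0.04928² + 0.03188² + 0.2058² + 0.16812² = 0.00860 + 0.01278 + 0.01856 + 0.00165 + 0.00371 + 0.00568 + 0.00068 + 0.00243 + 0.00102 + 0.04235 + 0.02826 = 0.12571.
So 1 − D = 0.87429, i.e. 0.874 to 3 decimal places.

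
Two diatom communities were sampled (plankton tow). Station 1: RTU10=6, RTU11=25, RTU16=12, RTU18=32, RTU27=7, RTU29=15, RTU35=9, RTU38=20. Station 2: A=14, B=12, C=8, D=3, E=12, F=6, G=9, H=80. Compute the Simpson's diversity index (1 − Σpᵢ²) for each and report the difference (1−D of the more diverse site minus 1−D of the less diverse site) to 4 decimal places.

0.1784

Station 1: N=126, proportions 0.047619, 0.1984127, 0.0952381, 0.2539683, 0.0555556, 0.1190476, 0.0714286, 0.1587302, giving 1−D = 0.8372386 (working shown to 7 dp, full precision carried).
Station 2: N=144, proportions 0.0972222, 0.0833333, 0.0555556, 0.0208333, 0.0833333, 0.0416667, 0.0625, 0.5555556, giving 1−D = 0.6588542.
Difference = |0.8372386 − 0.6588542| = 0.1783844, i.e. 0.1784 to 4 decimal places.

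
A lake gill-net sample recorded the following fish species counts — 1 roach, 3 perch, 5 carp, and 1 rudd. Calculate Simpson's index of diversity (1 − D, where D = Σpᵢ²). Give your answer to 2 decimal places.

Total N = 1+3+5+1 = 10, so the proportions are 0.1, 0.3, 0.5, 0.1 (working shown to 4 dp, full precision carried).
D = 0.1² + 0.3² + 0.5² + 0.1² = 0.0100 + 0.0900 + 0.2500 + 0.0100 = 0.3600.
So 1 − D = 0.6400, i.e. 0.64 to 2 decimal places.

0.64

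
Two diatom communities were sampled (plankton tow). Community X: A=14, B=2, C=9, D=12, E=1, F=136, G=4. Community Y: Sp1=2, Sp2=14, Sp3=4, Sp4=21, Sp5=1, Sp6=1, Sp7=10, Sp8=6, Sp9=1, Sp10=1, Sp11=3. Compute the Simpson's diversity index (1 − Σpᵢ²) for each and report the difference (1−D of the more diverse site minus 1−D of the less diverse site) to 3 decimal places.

0.401

Community X: N=178, proportions 0.078652, 0.011236, 0.050562, 0.067416, 0.005618, 0.764045, 0.022472, giving 1−D = 0.402285 (working shown to 6 dp, full precision carried).
Community Y: N=64, proportions 0.03125, 0.21875, 0.0625, 0.328125, 0.015625, 0.015625, 0.15625, 0.09375, 0.015625, 0.015625, 0.046875, giving 1−D = 0.803223.
Difference = |0.402285 − 0.803223| = 0.400938, i.e. 0.401 to 3 decimal places.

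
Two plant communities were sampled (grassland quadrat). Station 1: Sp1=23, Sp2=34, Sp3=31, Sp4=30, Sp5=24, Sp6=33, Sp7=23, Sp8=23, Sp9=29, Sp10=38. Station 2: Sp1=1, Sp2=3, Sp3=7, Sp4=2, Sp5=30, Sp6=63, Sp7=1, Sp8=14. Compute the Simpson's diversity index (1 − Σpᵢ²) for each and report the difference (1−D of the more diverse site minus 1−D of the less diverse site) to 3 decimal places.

0.247

Station 1: N=288, proportions 0.07986, 0.11806, 0.10764, 0.10417, 0.08333, 0.11458, 0.07986, 0.07986, 0.10069, 0.13194, giving 1−D = 0.89687 (working shown to 5 dp, full precision carried).
Station 2: N=121, proportions 0.00826, 0.02479, 0.05785, 0.01653, 0.24793, 0.52066, 0.00826, 0.1157, giving 1−D = 0.64968.
Difference = |0.89687 − 0.64968| = 0.24719, i.e. 0.247 to 3 decimal places.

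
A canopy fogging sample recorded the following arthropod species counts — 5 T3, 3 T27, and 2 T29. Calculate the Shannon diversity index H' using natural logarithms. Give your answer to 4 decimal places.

Total N = 5+3+2 = 10, so the proportions are 0.5, 0.3, 0.2 (working shown to 6 dp, full precision carried).
Each pᵢ ln pᵢ term: 0.5×(-0.693147)=-0.346574, 0.3×(-1.203973)=-0.361192, 0.2×(-1.609438)=-0.321888.
Sum = -1.029653, so H' = 1.0297.

1.0297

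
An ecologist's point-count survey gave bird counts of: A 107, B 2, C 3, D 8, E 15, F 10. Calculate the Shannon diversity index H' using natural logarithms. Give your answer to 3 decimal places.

Total N = 107+2+3+8+15+10 = 145, so the proportions are 0.73793, 0.01379, 0.02069, 0.05517, 0.10345, 0.06897 (working shown to 5 dp, full precision carried).
Each pᵢ ln pᵢ term: 0.73793×(-0.30390)=-0.22426, 0.01379×(-4.28359)=-0.05908, 0.02069×(-3.87812)=-0.08024, 0.05517×(-2.89729)=-0.15985, 0.10345×(-2.26868)=-0.23469, 0.06897×(-2.67415)=-0.18442.
Sum = -0.94255, so H' = 0.943.

0.943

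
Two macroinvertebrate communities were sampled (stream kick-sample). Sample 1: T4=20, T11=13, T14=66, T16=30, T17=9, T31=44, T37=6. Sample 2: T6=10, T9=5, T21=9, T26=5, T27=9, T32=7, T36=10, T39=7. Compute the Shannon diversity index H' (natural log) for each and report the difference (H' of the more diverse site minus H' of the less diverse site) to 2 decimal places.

Sample 1: N=188, proportions 0.1064, 0.0691, 0.3511, 0.1596, 0.0479, 0.234, 0.0319, giving H' = 1.6788 (working shown to 4 dp, full precision carried).
Sample 2: N=62, proportions 0.1613, 0.0806, 0.1452, 0.0806, 0.1452, 0.1129, 0.1613, 0.1129, giving H' = 2.0475.
Difference = |1.6788 − 2.0475| = 0.3687, i.e. 0.37 to 2 decimal places.

0.37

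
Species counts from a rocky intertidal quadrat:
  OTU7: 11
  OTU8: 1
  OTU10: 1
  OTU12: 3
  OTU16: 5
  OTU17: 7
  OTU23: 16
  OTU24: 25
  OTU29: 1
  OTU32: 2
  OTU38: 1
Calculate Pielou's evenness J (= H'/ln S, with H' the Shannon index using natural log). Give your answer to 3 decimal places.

0.775

Total N = 11+1+1+3+5+7+16+25+1+2+1 = 73, so the proportions are 0.15068, 0.0137, 0.0137, 0.0411, 0.06849, 0.09589, 0.21918, 0.34247, 0.0137, 0.0274, 0.0137 (working shown to 5 dp, full precision carried).
H' = −Σ pᵢ ln pᵢ = −((-0.28518) + (-0.05877) + (-0.05877) + (-0.13117) + (-0.18363) + (-0.22482) + (-0.33268) + (-0.36698) + (-0.05877) + (-0.09856) + (-0.05877)) = 1.85812.
With S = 11 species, ln S = 2.39790, so J = 1.85812/2.39790 = 0.77490, i.e. 0.775 to 3 decimal places.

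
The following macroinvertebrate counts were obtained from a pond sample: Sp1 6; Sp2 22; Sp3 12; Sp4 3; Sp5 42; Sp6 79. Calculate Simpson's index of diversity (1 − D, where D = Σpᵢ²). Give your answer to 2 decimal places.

0.68

Total N = 6+22+12+3+42+79 = 164, so the proportions are 0.0366, 0.1341, 0.0732, 0.0183, 0.2561, 0.4817 (working shown to 4 dp, full precision carried).
D = 0.0366² + 0.1341² + 0.0732² + 0.0183² + 0.2561² + 0.4817² = 0.0013 + 0.0180 + 0.0054 + 0.0003 + 0.0656 + 0.2320 = 0.3227.
So 1 − D = 0.6773, i.e. 0.68 to 2 decimal places.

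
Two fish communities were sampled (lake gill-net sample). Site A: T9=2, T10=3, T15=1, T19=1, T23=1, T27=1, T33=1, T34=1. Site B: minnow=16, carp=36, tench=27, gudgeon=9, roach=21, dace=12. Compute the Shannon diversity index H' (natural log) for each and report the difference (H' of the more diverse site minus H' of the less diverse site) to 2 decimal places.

0.28

Site A: N=11, proportions 0.1818, 0.2727, 0.0909, 0.0909, 0.0909, 0.0909, 0.0909, 0.0909, giving H' = 1.9722 (working shown to 4 dp, full precision carried).
Site B: N=121, proportions 0.1322, 0.2975, 0.2231, 0.0744, 0.1736, 0.0992, giving H' = 1.6893.
Difference = |1.9722 − 1.6893| = 0.2829, i.e. 0.28 to 2 decimal places.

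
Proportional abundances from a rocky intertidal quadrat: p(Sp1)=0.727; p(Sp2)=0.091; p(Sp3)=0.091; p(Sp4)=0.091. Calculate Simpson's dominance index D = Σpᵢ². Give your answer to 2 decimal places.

D = 0.727² + 0.091² + 0.091² + 0.091² = 0.5285 + 0.0083 + 0.0083 + 0.0083 = 0.5534 (working shown to 4 dp, full precision carried).
To 2 decimal places, D = 0.55.

0.55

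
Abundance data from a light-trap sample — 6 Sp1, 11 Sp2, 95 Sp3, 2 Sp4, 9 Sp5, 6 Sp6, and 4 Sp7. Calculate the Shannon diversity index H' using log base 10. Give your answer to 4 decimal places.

0.4676

Total N = 6+11+95+2+9+6+4 = 133, so the proportions are 0.045113, 0.082707, 0.714286, 0.015038, 0.067669, 0.045113, 0.030075 (working shown to 6 dp, full precision carried).
Each pᵢ log₁₀ pᵢ term: 0.045113×(-1.345700)=-0.060708, 0.082707×(-1.082459)=-0.089527, 0.714286×(-0.146128)=-0.104377, 0.015038×(-1.822822)=-0.027411, 0.067669×(-1.169609)=-0.079146, 0.045113×(-1.345700)=-0.060708, 0.030075×(-1.521792)=-0.045768.
Sum = -0.467646, so H' = 0.4676.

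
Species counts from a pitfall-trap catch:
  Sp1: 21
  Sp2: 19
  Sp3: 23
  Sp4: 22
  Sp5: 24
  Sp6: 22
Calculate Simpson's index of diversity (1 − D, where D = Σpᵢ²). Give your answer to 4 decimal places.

Total N = 21+19+23+22+24+22 = 131, so the proportions are 0.160305, 0.145038, 0.175573, 0.167939, 0.183206, 0.167939 (working shown to 6 dp, full precision carried).
D = 0.160305² + 0.145038² + 0.175573² + 0.167939² + 0.183206² + 0.167939² = 0.025698 + 0.021036 + 0.030826 + 0.028203 + 0.033564 + 0.028203 = 0.167531.
So 1 − D = 0.832469, i.e. 0.8325 to 4 decimal places.

0.8325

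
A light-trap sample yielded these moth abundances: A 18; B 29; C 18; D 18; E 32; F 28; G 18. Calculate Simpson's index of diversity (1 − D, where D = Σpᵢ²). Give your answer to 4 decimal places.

0.8478

Total N = 18+29+18+18+32+28+18 = 161, so the proportions are 0.111801, 0.180124, 0.111801, 0.111801, 0.198758, 0.173913, 0.111801 (working shown to 6 dp, full precision carried).
D = 0.111801² + 0.180124² + 0.111801² + 0.111801² + 0.198758² + 0.173913² + 0.111801² = 0.012500 + 0.032445 + 0.012500 + 0.012500 + 0.039505 + 0.030246 + 0.012500 = 0.152193.
So 1 − D = 0.847807, i.e. 0.8478 to 4 decimal places.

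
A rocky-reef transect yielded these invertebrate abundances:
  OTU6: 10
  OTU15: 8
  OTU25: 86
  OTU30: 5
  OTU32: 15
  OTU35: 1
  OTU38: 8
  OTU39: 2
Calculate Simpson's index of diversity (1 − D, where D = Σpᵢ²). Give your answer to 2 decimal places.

Total N = 10+8+86+5+15+1+8+2 = 135, so the proportions are 0.0741, 0.0593, 0.637, 0.037, 0.1111, 0.0074, 0.0593, 0.0148 (working shown to 4 dp, full precision carried).
D = 0.0741² + 0.0593² + 0.637² + 0.037² + 0.1111² + 0.0074² + 0.0593² + 0.0148² = 0.0055 + 0.0035 + 0.4058 + 0.0014 + 0.0123 + 0.0001 + 0.0035 + 0.0002 = 0.4323.
So 1 − D = 0.5677, i.e. 0.57 to 2 decimal places.

0.57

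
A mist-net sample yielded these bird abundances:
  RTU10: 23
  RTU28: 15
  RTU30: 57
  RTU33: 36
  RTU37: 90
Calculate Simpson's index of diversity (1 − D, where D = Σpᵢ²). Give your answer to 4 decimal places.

Total N = 23+15+57+36+90 = 221, so the proportions are 0.104072, 0.067873, 0.257919, 0.162896, 0.40724 (working shown to 6 dp, full precision carried).
D = 0.104072² + 0.067873² + 0.257919² + 0.162896² + 0.40724² = 0.010831 + 0.004607 + 0.066522 + 0.026535 + 0.165844 = 0.274339.
So 1 − D = 0.725661, i.e. 0.7257 to 4 decimal places.

0.7257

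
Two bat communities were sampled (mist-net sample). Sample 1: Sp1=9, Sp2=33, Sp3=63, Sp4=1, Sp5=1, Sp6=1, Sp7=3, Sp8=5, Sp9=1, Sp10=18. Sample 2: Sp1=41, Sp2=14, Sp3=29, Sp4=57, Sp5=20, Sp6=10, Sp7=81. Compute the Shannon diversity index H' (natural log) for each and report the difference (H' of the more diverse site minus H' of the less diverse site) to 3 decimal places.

0.234

Sample 1: N=135, proportions 0.066667, 0.244444, 0.466667, 0.007407, 0.007407, 0.007407, 0.022222, 0.037037, 0.007407, 0.133333, giving H' = 1.501223 (working shown to 6 dp, full precision carried).
Sample 2: N=252, proportions 0.162698, 0.055556, 0.115079, 0.22619, 0.079365, 0.039683, 0.321429, giving H' = 1.734986.
Difference = |1.501223 − 1.734986| = 0.233763, i.e. 0.234 to 3 decimal places.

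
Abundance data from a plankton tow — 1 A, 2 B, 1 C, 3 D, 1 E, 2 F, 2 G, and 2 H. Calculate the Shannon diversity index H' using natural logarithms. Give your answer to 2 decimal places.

Total N = 1+2+1+3+1+2+2+2 = 14, so the proportions are 0.0714, 0.1429, 0.0714, 0.2143, 0.0714, 0.1429, 0.1429, 0.1429 (working shown to 4 dp, full precision carried).
Each pᵢ ln pᵢ term: 0.0714×(-2.6391)=-0.1885, 0.1429×(-1.9459)=-0.2780, 0.0714×(-2.6391)=-0.1885, 0.2143×(-1.5404)=-0.3301, 0.0714×(-2.6391)=-0.1885, 0.1429×(-1.9459)=-0.2780, 0.1429×(-1.9459)=-0.2780, 0.1429×(-1.9459)=-0.2780.
Sum = -2.0076, so H' = 2.01.

2.01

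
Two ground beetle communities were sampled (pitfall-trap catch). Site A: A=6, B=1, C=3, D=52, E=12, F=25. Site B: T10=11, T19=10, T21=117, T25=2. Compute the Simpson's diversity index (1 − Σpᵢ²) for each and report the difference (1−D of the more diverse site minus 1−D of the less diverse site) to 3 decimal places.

Site A: N=99, proportions 0.060606, 0.010101, 0.030303, 0.525253, 0.121212, 0.252525, giving 1−D = 0.640955 (working shown to 6 dp, full precision carried).
Site B: N=140, proportions 0.078571, 0.071429, 0.835714, 0.014286, giving 1−D = 0.290102.
Difference = |0.640955 − 0.290102| = 0.350853, i.e. 0.351 to 3 decimal places.

0.351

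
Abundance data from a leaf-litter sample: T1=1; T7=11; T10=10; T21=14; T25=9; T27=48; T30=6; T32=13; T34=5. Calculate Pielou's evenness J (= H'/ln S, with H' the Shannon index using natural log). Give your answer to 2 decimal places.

0.83

Total N = 1+11+10+14+9+48+6+13+5 = 117, so the proportions are 0.0085, 0.094, 0.0855, 0.1197, 0.0769, 0.4103, 0.0513, 0.1111, 0.0427 (working shown to 4 dp, full precision carried).
H' = −Σ pᵢ ln pᵢ = −((-0.0407) + (-0.2223) + (-0.2102) + (-0.2540) + (-0.1973) + (-0.3655) + (-0.1523) + (-0.2441) + (-0.1347)) = 1.8213.
With S = 9 species, ln S = 2.1972, so J = 1.8213/2.1972 = 0.8289, i.e. 0.83 to 2 decimal places.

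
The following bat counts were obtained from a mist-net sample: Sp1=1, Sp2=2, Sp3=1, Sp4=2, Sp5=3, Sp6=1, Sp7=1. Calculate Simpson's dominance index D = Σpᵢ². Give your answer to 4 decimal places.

0.1736

Total N = 1+2+1+2+3+1+1 = 11, so the proportions are 0.090909, 0.181818, 0.090909, 0.181818, 0.272727, 0.090909, 0.090909 (working shown to 6 dp, full precision carried).
D = 0.090909² + 0.181818² + 0.090909² + 0.181818² + 0.272727² + 0.090909² + 0.090909² = 0.008264 + 0.033058 + 0.008264 + 0.033058 + 0.074380 + 0.008264 + 0.008264 = 0.173554.
To 4 decimal places, D = 0.1736.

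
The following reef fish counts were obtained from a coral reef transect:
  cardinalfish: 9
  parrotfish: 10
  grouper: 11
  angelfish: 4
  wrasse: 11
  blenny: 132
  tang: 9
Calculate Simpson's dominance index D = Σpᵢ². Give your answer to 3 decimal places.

0.519

Total N = 9+10+11+4+11+132+9 = 186, so the proportions are 0.04839, 0.05376, 0.05914, 0.02151, 0.05914, 0.70968, 0.04839 (working shown to 5 dp, full precision carried).
D = 0.04839² + 0.05376² + 0.05914² + 0.02151² + 0.05914² + 0.70968² + 0.04839² = 0.00234 + 0.00289 + 0.00350 + 0.00046 + 0.00350 + 0.50364 + 0.00234 = 0.51867.
To 3 decimal places, D = 0.519.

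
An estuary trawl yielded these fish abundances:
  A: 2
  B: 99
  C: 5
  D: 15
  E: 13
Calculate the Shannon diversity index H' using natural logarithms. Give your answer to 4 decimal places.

Total N = 2+99+5+15+13 = 134, so the proportions are 0.014925, 0.738806, 0.037313, 0.11194, 0.097015 (working shown to 6 dp, full precision carried).
Each pᵢ ln pᵢ term: 0.014925×(-4.204693)=-0.062757, 0.738806×(-0.302720)=-0.223651, 0.037313×(-3.288402)=-0.122702, 0.11194×(-2.189790)=-0.245126, 0.097015×(-2.332890)=-0.226325.
Sum = -0.880560, so H' = 0.8806.

0.8806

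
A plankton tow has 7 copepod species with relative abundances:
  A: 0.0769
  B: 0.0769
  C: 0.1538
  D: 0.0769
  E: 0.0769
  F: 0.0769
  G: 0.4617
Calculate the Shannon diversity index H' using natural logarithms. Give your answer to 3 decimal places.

1.631

Each pᵢ ln pᵢ term (working shown to 5 dp, full precision carried): 0.0769×(-2.56525)=-0.19727, 0.0769×(-2.56525)=-0.19727, 0.1538×(-1.87210)=-0.28793, 0.0769×(-2.56525)=-0.19727, 0.0769×(-2.56525)=-0.19727, 0.0769×(-2.56525)=-0.19727, 0.4617×(-0.77284)=-0.35682.
Sum = -1.63109, so H' = 1.631.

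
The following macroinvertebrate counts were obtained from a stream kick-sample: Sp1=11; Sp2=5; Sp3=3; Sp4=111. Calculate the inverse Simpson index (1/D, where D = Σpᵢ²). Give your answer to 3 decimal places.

1.355

Total N = 11+5+3+111 = 130, so the proportions are 0.084615, 0.038462, 0.023077, 0.853846 (working shown to 6 dp, full precision carried).
D = 0.084615² + 0.038462² + 0.023077² + 0.853846² = 0.007160 + 0.001479 + 0.000533 + 0.729053 = 0.738225.
So 1/D = 1.35460, i.e. 1.355 to 3 decimal places.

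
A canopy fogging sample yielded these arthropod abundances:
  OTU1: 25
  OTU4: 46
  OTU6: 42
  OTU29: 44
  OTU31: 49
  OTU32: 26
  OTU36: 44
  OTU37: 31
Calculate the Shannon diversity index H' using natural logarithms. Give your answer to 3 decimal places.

Total N = 25+46+42+44+49+26+44+31 = 307, so the proportions are 0.08143, 0.14984, 0.13681, 0.14332, 0.15961, 0.08469, 0.14332, 0.10098 (working shown to 5 dp, full precision carried).
Each pᵢ ln pᵢ term: 0.08143×(-2.50797)=-0.20423, 0.14984×(-1.89821)=-0.28442, 0.13681×(-1.98918)=-0.27214, 0.14332×(-1.94266)=-0.27843, 0.15961×(-1.83503)=-0.29289, 0.08469×(-2.46875)=-0.20908, 0.14332×(-1.94266)=-0.27843, 0.10098×(-2.29286)=-0.23153.
Sum = -2.05114, so H' = 2.051.

2.051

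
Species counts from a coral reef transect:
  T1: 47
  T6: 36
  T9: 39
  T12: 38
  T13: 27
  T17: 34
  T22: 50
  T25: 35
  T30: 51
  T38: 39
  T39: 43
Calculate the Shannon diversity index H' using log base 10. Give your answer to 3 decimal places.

1.035

Total N = 47+36+39+38+27+34+50+35+51+39+43 = 439, so the proportions are 0.10706, 0.082, 0.08884, 0.08656, 0.0615, 0.07745, 0.1139, 0.07973, 0.11617, 0.08884, 0.09795 (working shown to 5 dp, full precision carried).
Each pᵢ log₁₀ pᵢ term: 0.10706×(-0.97037)=-0.10389, 0.082×(-1.08616)=-0.08907, 0.08884×(-1.05140)=-0.09340, 0.08656×(-1.06268)=-0.09199, 0.0615×(-1.21110)=-0.07449, 0.07745×(-1.11099)=-0.08604, 0.1139×(-0.94349)=-0.10746, 0.07973×(-1.09840)=-0.08757, 0.11617×(-0.93489)=-0.10861, 0.08884×(-1.05140)=-0.09340, 0.09795×(-1.00900)=-0.09883.
Sum = -1.03476, so H' = 1.035.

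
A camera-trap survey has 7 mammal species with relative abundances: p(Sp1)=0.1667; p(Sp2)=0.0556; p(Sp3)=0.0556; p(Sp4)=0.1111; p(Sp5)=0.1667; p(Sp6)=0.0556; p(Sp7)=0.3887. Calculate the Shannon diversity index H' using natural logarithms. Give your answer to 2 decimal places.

Each pᵢ ln pᵢ term (working shown to 4 dp, full precision carried): 0.1667×(-1.7916)=-0.2987, 0.0556×(-2.8896)=-0.1607, 0.0556×(-2.8896)=-0.1607, 0.1111×(-2.1973)=-0.2441, 0.1667×(-1.7916)=-0.2987, 0.0556×(-2.8896)=-0.1607, 0.3887×(-0.9449)=-0.3673.
Sum = -1.6907, so H' = 1.69.

1.69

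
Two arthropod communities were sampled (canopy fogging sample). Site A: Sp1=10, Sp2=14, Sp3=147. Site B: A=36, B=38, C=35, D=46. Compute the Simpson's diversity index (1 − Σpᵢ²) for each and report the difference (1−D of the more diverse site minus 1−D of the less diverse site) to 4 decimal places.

0.4960

Site A: N=171, proportions 0.05848, 0.081871, 0.859649, giving 1−D = 0.250881 (working shown to 6 dp, full precision carried).
Site B: N=155, proportions 0.232258, 0.245161, 0.225806, 0.296774, giving 1−D = 0.746889.
Difference = |0.250881 − 0.746889| = 0.496008, i.e. 0.4960 to 4 decimal places.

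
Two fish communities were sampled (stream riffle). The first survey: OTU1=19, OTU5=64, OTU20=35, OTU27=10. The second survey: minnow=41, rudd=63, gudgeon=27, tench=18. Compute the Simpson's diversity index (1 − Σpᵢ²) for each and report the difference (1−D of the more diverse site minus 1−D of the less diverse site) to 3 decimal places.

The first survey: N=128, proportions 0.148438, 0.5, 0.273438, 0.078125, giving 1−D = 0.647095 (working shown to 6 dp, full precision carried).
The second survey: N=149, proportions 0.275168, 0.422819, 0.181208, 0.120805, giving 1−D = 0.698077.
Difference = |0.647095 − 0.698077| = 0.050982, i.e. 0.051 to 3 decimal places.

0.051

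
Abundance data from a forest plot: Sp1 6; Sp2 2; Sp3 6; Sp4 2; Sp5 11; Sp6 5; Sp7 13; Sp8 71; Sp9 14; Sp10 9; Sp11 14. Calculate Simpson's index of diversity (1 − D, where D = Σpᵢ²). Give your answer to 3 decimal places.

Total N = 6+2+6+2+11+5+13+71+14+9+14 = 153, so the proportions are 0.03922, 0.01307, 0.03922, 0.01307, 0.0719, 0.03268, 0.08497, 0.46405, 0.0915, 0.05882, 0.0915 (working shown to 5 dp, full precision carried).
D = 0.03922² + 0.01307² + 0.03922² + 0.01307² + 0.0719² + 0.03268² + 0.08497² + 0.46405² + 0.0915² + 0.05882² + 0.0915² = 0.00154 + 0.00017 + 0.00154 + 0.00017 + 0.00517 + 0.00107 + 0.00722 + 0.21534 + 0.00837 + 0.00346 + 0.00837 = 0.25242.
So 1 − D = 0.74758, i.e. 0.748 to 3 decimal places.

0.748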